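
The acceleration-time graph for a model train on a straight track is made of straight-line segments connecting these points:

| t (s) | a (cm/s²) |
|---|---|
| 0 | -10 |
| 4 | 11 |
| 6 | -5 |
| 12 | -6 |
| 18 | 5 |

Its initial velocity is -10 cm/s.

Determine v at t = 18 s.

Δv equals the area under the a-t graph; then v = v₀ + Δv.
0–4 s: ½(-10 + 11)(4) = 2 cm/s
4–6 s: ½(11 + -5)(2) = 6 cm/s
6–12 s: ½(-5 + -6)(6) = -33 cm/s
12–18 s: ½(-6 + 5)(6) = -3 cm/s
Δv = -28 cm/s, so v(18) = -10 + (-28) = -38 cm/s.

-38 cm/s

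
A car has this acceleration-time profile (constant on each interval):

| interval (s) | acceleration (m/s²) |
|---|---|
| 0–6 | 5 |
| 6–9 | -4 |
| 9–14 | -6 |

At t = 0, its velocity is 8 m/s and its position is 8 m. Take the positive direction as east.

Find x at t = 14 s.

297 m

On each constant-a segment, Δv = aΔt and Δx = v₀Δt + ½aΔt²; chain segment to segment.
0–6 s: v starts 8 m/s; Δx = 8·6 + ½·5·6² = 138 m; v ends 38 m/s.
6–9 s: v starts 38 m/s; Δx = 38·3 + ½·-4·3² = 96 m; v ends 26 m/s.
9–14 s: v starts 26 m/s; Δx = 26·5 + ½·-6·5² = 55 m; v ends -4 m/s.
x(14) = 8 + Σ Δx = 297 m.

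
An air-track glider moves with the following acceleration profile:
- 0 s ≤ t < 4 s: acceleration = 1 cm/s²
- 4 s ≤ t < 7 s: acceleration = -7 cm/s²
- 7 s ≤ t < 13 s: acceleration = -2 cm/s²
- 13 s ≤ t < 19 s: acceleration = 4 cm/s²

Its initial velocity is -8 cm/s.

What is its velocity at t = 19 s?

Δv equals the area under the a-t graph; then v = v₀ + Δv.
0–4 s: 1 × 4 = 4 cm/s
4–7 s: -7 × 3 = -21 cm/s
7–13 s: -2 × 6 = -12 cm/s
13–19 s: 4 × 6 = 24 cm/s
Δv = -5 cm/s, so v(19) = -8 + (-5) = -13 cm/s.

-13 cm/s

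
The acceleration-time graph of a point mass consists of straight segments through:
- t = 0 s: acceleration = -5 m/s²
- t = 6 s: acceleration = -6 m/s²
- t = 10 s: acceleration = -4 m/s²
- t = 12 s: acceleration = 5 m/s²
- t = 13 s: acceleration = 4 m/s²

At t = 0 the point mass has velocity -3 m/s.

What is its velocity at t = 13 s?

-50.5 m/s

Δv equals the area under the a-t graph; then v = v₀ + Δv.
0–6 s: ½(-5 + -6)(6) = -33 m/s
6–10 s: ½(-6 + -4)(4) = -20 m/s
10–12 s: ½(-4 + 5)(2) = 1 m/s
12–13 s: ½(5 + 4)(1) = 4.5 m/s
Δv = -47.5 m/s, so v(13) = -3 + (-47.5) = -50.5 m/s.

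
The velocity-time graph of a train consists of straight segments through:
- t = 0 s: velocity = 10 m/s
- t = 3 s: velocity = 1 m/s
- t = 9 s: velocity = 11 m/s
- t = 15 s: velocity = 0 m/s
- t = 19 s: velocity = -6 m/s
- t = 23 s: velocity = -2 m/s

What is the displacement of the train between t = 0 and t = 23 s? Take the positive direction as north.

Displacement is the signed area under the v-t curve.
0–3 s: ½(10 + 1)(3) = 16.5 m
3–9 s: ½(1 + 11)(6) = 36 m
9–15 s: ½(11 + 0)(6) = 33 m
15–19 s: ½(0 + -6)(4) = -12 m
19–23 s: ½(-6 + -2)(4) = -16 m
Net displacement = 57.5 m

57.5 m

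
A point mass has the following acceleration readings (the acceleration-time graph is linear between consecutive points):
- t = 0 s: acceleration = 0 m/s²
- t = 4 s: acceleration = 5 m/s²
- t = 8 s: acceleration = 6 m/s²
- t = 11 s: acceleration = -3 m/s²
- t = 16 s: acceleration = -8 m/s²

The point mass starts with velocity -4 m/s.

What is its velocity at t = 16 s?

Δv equals the area under the a-t graph; then v = v₀ + Δv.
0–4 s: ½(0 + 5)(4) = 10 m/s
4–8 s: ½(5 + 6)(4) = 22 m/s
8–11 s: ½(6 + -3)(3) = 4.5 m/s
11–16 s: ½(-3 + -8)(5) = -27.5 m/s
Δv = 9 m/s, so v(16) = -4 + (9) = 5 m/s.

5 m/s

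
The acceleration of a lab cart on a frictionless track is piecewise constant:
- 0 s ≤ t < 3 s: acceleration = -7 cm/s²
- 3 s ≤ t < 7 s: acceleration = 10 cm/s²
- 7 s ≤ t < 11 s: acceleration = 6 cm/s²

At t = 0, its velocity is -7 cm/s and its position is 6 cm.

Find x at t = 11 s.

On each constant-a segment, Δv = aΔt and Δx = v₀Δt + ½aΔt²; chain segment to segment.
0–3 s: v starts -7 cm/s; Δx = -7·3 + ½·-7·3² = -52.5 cm; v ends -28 cm/s.
3–7 s: v starts -28 cm/s; Δx = -28·4 + ½·10·4² = -32 cm; v ends 12 cm/s.
7–11 s: v starts 12 cm/s; Δx = 12·4 + ½·6·4² = 96 cm; v ends 36 cm/s.
x(11) = 6 + Σ Δx = 17.5 cm.

17.5 cm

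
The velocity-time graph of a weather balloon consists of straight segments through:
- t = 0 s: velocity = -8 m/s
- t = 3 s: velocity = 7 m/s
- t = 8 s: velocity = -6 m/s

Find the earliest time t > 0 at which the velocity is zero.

t = 1.6 s

v changes sign on 0–3 s (from -8 to 7); the graph is linear there, so v = 0 at t = 0 + (8)·(3 − 0)/(7 − -8) = 1.6 s.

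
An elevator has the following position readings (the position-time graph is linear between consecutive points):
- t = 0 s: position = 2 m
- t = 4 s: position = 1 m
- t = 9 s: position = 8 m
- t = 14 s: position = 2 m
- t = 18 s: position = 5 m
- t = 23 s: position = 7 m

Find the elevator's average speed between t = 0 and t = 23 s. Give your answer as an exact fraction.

19/23 m/s

Average speed = (total path length)/(elapsed time); on a piecewise-linear x-t graph the path length is Σ|Δx|.
0–4 s: |Δx| = |1 − 2| = 1 m
4–9 s: |Δx| = |8 − 1| = 7 m
9–14 s: |Δx| = |2 − 8| = 6 m
14–18 s: |Δx| = |5 − 2| = 3 m
18–23 s: |Δx| = |7 − 5| = 2 m
Total path = 19 m; average speed = 19/23 = 19/23 m/s.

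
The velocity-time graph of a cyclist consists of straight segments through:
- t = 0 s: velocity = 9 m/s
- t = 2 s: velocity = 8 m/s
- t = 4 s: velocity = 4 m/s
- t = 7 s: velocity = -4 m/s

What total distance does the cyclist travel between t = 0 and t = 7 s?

35 m

Total distance travelled is ∫|v| dt — sum the magnitudes of each area piece.
0–2 s: |½(9 + 8)(2)| = 17 m
2–4 s: |½(8 + 4)(2)| = 12 m
4–7 s: v = 0 at t = 5.5 s; triangle areas 3 + 3 = 6 m
Total distance = 35 m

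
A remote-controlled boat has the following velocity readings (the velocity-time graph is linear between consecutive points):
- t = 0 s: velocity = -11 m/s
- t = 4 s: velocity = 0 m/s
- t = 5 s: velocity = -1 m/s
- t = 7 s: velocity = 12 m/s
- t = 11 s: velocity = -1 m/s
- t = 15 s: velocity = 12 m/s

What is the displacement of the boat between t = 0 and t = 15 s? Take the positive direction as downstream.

32.5 m

Net displacement equals the area under the velocity-time graph (areas below the axis count negative).
0–4 s: ½(-11 + 0)(4) = -22 m
4–5 s: ½(0 + -1)(1) = -0.5 m
5–7 s: ½(-1 + 12)(2) = 11 m
7–11 s: ½(12 + -1)(4) = 22 m
11–15 s: ½(-1 + 12)(4) = 22 m
Net displacement = 32.5 m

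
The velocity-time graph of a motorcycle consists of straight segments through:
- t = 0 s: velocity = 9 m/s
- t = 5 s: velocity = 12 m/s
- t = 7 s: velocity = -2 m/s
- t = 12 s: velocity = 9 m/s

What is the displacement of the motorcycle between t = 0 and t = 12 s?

80 m

Displacement is the signed area under the v-t curve.
0–5 s: ½(9 + 12)(5) = 52.5 m
5–7 s: ½(12 + -2)(2) = 10 m
7–12 s: ½(-2 + 9)(5) = 17.5 m
Net displacement = 80 m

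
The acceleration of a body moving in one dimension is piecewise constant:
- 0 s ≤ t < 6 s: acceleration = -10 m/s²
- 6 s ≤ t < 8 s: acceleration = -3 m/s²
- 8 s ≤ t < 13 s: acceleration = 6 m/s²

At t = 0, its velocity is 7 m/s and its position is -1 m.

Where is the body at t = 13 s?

On each constant-a segment, Δv = aΔt and Δx = v₀Δt + ½aΔt²; chain segment to segment.
0–6 s: v starts 7 m/s; Δx = 7·6 + ½·-10·6² = -138 m; v ends -53 m/s.
6–8 s: v starts -53 m/s; Δx = -53·2 + ½·-3·2² = -112 m; v ends -59 m/s.
8–13 s: v starts -59 m/s; Δx = -59·5 + ½·6·5² = -220 m; v ends -29 m/s.
x(13) = -1 + Σ Δx = -471 m.

-471 m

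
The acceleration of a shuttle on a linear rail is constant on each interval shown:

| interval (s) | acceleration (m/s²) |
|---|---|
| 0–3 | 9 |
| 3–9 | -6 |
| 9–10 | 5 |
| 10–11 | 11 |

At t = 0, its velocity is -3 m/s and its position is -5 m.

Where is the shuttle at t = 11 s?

On each constant-a segment, Δv = aΔt and Δx = v₀Δt + ½aΔt²; chain segment to segment.
0–3 s: v starts -3 m/s; Δx = -3·3 + ½·9·3² = 31.5 m; v ends 24 m/s.
3–9 s: v starts 24 m/s; Δx = 24·6 + ½·-6·6² = 36 m; v ends -12 m/s.
9–10 s: v starts -12 m/s; Δx = -12·1 + ½·5·1² = -9.5 m; v ends -7 m/s.
10–11 s: v starts -7 m/s; Δx = -7·1 + ½·11·1² = -1.5 m; v ends 4 m/s.
x(11) = -5 + Σ Δx = 51.5 m.

51.5 m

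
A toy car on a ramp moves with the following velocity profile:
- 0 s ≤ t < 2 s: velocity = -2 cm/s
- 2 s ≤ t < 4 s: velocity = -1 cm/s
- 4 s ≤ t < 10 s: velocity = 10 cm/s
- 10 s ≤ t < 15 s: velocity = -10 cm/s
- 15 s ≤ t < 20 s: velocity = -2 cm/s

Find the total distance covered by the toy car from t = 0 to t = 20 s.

Distance (not displacement) is the total path length: add the absolute areas under v-t.
0–2 s: |-2| × 2 = 4 cm
2–4 s: |-1| × 2 = 2 cm
4–10 s: |10| × 6 = 60 cm
10–15 s: |-10| × 5 = 50 cm
15–20 s: |-2| × 5 = 10 cm
Total distance = 126 cm

126 cm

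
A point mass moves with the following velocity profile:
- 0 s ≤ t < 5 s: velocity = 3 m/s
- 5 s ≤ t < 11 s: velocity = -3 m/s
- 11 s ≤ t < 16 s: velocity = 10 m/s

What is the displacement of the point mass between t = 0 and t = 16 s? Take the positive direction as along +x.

Displacement is the signed area under the v-t curve.
0–5 s: 3 × 5 = 15 m
5–11 s: -3 × 6 = -18 m
11–16 s: 10 × 5 = 50 m
Net displacement = 47 m

47 m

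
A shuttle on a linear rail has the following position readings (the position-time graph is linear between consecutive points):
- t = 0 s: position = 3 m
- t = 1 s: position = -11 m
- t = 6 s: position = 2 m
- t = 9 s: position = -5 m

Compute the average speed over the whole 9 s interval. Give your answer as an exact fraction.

34/9 m/s

Average speed = (total path length)/(elapsed time); on a piecewise-linear x-t graph the path length is Σ|Δx|.
0–1 s: |Δx| = |-11 − 3| = 14 m
1–6 s: |Δx| = |2 − -11| = 13 m
6–9 s: |Δx| = |-5 − 2| = 7 m
Total path = 34 m; average speed = 34/9 = 34/9 m/s.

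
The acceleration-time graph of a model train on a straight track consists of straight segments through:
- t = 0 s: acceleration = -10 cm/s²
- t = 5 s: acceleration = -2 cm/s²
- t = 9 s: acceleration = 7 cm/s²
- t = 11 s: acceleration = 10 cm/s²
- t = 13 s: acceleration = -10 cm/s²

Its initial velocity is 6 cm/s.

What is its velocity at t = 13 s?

Δv equals the area under the a-t graph; then v = v₀ + Δv.
0–5 s: ½(-10 + -2)(5) = -30 cm/s
5–9 s: ½(-2 + 7)(4) = 10 cm/s
9–11 s: ½(7 + 10)(2) = 17 cm/s
11–13 s: ½(10 + -10)(2) = 0 cm/s
Δv = -3 cm/s, so v(13) = 6 + (-3) = 3 cm/s.

3 cm/s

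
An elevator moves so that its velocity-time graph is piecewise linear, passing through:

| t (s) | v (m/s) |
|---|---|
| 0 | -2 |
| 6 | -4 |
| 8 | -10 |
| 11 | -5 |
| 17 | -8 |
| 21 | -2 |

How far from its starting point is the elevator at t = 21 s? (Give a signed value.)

-113.5 m

Displacement is the signed area under the v-t curve.
0–6 s: ½(-2 + -4)(6) = -18 m
6–8 s: ½(-4 + -10)(2) = -14 m
8–11 s: ½(-10 + -5)(3) = -22.5 m
11–17 s: ½(-5 + -8)(6) = -39 m
17–21 s: ½(-8 + -2)(4) = -20 m
Net displacement = -113.5 m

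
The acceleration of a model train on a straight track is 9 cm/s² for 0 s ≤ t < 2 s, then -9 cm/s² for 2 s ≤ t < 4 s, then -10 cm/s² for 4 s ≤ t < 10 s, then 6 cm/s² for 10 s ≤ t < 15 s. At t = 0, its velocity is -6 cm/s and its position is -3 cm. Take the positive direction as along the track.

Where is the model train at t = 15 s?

-462 cm

On each constant-a segment, Δv = aΔt and Δx = v₀Δt + ½aΔt²; chain segment to segment.
0–2 s: v starts -6 cm/s; Δx = -6·2 + ½·9·2² = 6 cm; v ends 12 cm/s.
2–4 s: v starts 12 cm/s; Δx = 12·2 + ½·-9·2² = 6 cm; v ends -6 cm/s.
4–10 s: v starts -6 cm/s; Δx = -6·6 + ½·-10·6² = -216 cm; v ends -66 cm/s.
10–15 s: v starts -66 cm/s; Δx = -66·5 + ½·6·5² = -255 cm; v ends -36 cm/s.
x(15) = -3 + Σ Δx = -462 cm.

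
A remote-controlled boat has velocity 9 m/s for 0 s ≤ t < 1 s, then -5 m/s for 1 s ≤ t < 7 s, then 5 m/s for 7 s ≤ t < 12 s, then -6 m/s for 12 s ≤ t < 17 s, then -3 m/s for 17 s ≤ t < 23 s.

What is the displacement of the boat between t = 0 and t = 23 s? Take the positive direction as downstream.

-44 m

Net displacement equals the area under the velocity-time graph (areas below the axis count negative).
0–1 s: 9 × 1 = 9 m
1–7 s: -5 × 6 = -30 m
7–12 s: 5 × 5 = 25 m
12–17 s: -6 × 5 = -30 m
17–23 s: -3 × 6 = -18 m
Net displacement = -44 m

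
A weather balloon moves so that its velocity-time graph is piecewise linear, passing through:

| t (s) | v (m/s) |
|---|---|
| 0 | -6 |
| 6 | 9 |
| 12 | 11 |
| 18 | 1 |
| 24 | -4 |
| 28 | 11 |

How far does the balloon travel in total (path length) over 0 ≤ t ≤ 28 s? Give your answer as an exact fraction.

2218/15 m

Total distance travelled is ∫|v| dt — sum the magnitudes of each area piece.
0–6 s: v = 0 at t = 2.4 s; triangle areas 7.2 + 16.2 = 23.4 m
6–12 s: |½(9 + 11)(6)| = 60 m
12–18 s: |½(11 + 1)(6)| = 36 m
18–24 s: v = 0 at t = 19.2 s; triangle areas 0.6 + 9.6 = 10.2 m
24–28 s: v = 0 at t = 376/15 s; triangle areas 32/15 + 242/15 = 274/15 m
Total distance = 2218/15 m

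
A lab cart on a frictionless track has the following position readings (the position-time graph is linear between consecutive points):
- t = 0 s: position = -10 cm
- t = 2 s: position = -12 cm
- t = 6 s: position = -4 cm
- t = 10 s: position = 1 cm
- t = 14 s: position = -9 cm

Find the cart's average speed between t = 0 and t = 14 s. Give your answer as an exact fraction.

Average speed = (total path length)/(elapsed time); on a piecewise-linear x-t graph the path length is Σ|Δx|.
0–2 s: |Δx| = |-12 − -10| = 2 cm
2–6 s: |Δx| = |-4 − -12| = 8 cm
6–10 s: |Δx| = |1 − -4| = 5 cm
10–14 s: |Δx| = |-9 − 1| = 10 cm
Total path = 25 cm; average speed = 25/14 = 25/14 cm/s.

25/14 cm/s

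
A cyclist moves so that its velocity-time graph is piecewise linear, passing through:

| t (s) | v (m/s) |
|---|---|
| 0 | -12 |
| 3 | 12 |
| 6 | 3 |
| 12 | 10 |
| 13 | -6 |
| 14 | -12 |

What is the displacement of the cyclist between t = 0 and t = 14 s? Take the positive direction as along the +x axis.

Displacement is the signed area under the v-t curve.
0–3 s: ½(-12 + 12)(3) = 0 m
3–6 s: ½(12 + 3)(3) = 22.5 m
6–12 s: ½(3 + 10)(6) = 39 m
12–13 s: ½(10 + -6)(1) = 2 m
13–14 s: ½(-6 + -12)(1) = -9 m
Net displacement = 54.5 m

54.5 m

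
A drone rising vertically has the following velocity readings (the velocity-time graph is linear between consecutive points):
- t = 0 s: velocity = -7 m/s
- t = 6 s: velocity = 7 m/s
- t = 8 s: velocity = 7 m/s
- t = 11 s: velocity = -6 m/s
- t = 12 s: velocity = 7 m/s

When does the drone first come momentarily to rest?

t = 3 s

v changes sign on 0–6 s (from -7 to 7); the graph is linear there, so v = 0 at t = 0 + (7)·(6 − 0)/(7 − -7) = 3 s.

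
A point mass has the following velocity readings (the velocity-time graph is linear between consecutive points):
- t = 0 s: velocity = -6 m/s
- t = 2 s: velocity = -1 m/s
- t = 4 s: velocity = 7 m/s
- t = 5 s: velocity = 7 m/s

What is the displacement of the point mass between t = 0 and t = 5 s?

Net displacement equals the area under the velocity-time graph (areas below the axis count negative).
0–2 s: ½(-6 + -1)(2) = -7 m
2–4 s: ½(-1 + 7)(2) = 6 m
4–5 s: 7 × 1 = 7 m
Net displacement = 6 m

6 m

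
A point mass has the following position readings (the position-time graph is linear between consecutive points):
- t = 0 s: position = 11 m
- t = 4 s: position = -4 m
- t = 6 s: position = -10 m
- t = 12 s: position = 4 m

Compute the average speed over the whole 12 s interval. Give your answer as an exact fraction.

Average speed = (total path length)/(elapsed time); on a piecewise-linear x-t graph the path length is Σ|Δx|.
0–4 s: |Δx| = |-4 − 11| = 15 m
4–6 s: |Δx| = |-10 − -4| = 6 m
6–12 s: |Δx| = |4 − -10| = 14 m
Total path = 35 m; average speed = 35/12 = 35/12 m/s.

35/12 m/s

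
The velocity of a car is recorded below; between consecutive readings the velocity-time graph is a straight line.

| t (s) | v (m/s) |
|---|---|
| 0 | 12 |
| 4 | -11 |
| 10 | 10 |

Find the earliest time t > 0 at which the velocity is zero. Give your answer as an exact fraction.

v changes sign on 0–4 s (from 12 to -11); the graph is linear there, so v = 0 at t = 0 + (-12)·(4 − 0)/(-11 − 12) = 48/23 s.

t = 48/23 s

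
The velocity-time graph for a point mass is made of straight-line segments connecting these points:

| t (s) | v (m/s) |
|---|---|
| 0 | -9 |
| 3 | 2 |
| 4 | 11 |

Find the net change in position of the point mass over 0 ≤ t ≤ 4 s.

-4 m

Net displacement equals the area under the velocity-time graph (areas below the axis count negative).
0–3 s: ½(-9 + 2)(3) = -10.5 m
3–4 s: ½(2 + 11)(1) = 6.5 m
Net displacement = -4 m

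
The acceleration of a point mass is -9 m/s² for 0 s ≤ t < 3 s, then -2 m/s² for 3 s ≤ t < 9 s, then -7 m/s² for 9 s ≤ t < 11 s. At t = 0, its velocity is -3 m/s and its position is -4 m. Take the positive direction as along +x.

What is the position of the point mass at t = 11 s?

On each constant-a segment, Δv = aΔt and Δx = v₀Δt + ½aΔt²; chain segment to segment.
0–3 s: v starts -3 m/s; Δx = -3·3 + ½·-9·3² = -49.5 m; v ends -30 m/s.
3–9 s: v starts -30 m/s; Δx = -30·6 + ½·-2·6² = -216 m; v ends -42 m/s.
9–11 s: v starts -42 m/s; Δx = -42·2 + ½·-7·2² = -98 m; v ends -56 m/s.
x(11) = -4 + Σ Δx = -367.5 m.

-367.5 m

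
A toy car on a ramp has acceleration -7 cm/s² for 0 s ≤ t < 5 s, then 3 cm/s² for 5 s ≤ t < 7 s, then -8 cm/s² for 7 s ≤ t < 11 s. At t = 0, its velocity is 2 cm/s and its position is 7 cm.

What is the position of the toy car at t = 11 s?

On each constant-a segment, Δv = aΔt and Δx = v₀Δt + ½aΔt²; chain segment to segment.
0–5 s: v starts 2 cm/s; Δx = 2·5 + ½·-7·5² = -77.5 cm; v ends -33 cm/s.
5–7 s: v starts -33 cm/s; Δx = -33·2 + ½·3·2² = -60 cm; v ends -27 cm/s.
7–11 s: v starts -27 cm/s; Δx = -27·4 + ½·-8·4² = -172 cm; v ends -59 cm/s.
x(11) = 7 + Σ Δx = -302.5 cm.

-302.5 cm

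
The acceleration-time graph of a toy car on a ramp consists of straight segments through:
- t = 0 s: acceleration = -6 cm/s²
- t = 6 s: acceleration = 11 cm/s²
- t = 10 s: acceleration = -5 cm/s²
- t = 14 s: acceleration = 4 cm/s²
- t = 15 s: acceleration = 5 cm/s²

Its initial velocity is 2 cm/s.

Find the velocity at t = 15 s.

31.5 cm/s

Δv equals the area under the a-t graph; then v = v₀ + Δv.
0–6 s: ½(-6 + 11)(6) = 15 cm/s
6–10 s: ½(11 + -5)(4) = 12 cm/s
10–14 s: ½(-5 + 4)(4) = -2 cm/s
14–15 s: ½(4 + 5)(1) = 4.5 cm/s
Δv = 29.5 cm/s, so v(15) = 2 + (29.5) = 31.5 cm/s.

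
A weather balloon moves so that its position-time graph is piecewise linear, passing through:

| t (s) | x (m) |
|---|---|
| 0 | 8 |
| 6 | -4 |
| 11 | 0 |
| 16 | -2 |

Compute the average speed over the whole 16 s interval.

Average speed = (total path length)/(elapsed time); on a piecewise-linear x-t graph the path length is Σ|Δx|.
0–6 s: |Δx| = |-4 − 8| = 12 m
6–11 s: |Δx| = |0 − -4| = 4 m
11–16 s: |Δx| = |-2 − 0| = 2 m
Total path = 18 m; average speed = 18/16 = 1.125 m/s.

1.125 m/s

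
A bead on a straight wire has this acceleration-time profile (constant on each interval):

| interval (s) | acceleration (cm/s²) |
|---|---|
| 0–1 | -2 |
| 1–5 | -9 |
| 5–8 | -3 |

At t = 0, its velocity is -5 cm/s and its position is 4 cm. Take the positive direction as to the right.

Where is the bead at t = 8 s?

On each constant-a segment, Δv = aΔt and Δx = v₀Δt + ½aΔt²; chain segment to segment.
0–1 s: v starts -5 cm/s; Δx = -5·1 + ½·-2·1² = -6 cm; v ends -7 cm/s.
1–5 s: v starts -7 cm/s; Δx = -7·4 + ½·-9·4² = -100 cm; v ends -43 cm/s.
5–8 s: v starts -43 cm/s; Δx = -43·3 + ½·-3·3² = -142.5 cm; v ends -52 cm/s.
x(8) = 4 + Σ Δx = -244.5 cm.

-244.5 cm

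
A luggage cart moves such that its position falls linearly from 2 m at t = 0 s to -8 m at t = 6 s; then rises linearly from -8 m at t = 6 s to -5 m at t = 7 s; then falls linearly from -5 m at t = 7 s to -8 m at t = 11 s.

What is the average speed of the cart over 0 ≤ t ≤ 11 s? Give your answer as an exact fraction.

16/11 m/s

Average speed = (total path length)/(elapsed time); on a piecewise-linear x-t graph the path length is Σ|Δx|.
0–6 s: |Δx| = |-8 − 2| = 10 m
6–7 s: |Δx| = |-5 − -8| = 3 m
7–11 s: |Δx| = |-8 − -5| = 3 m
Total path = 16 m; average speed = 16/11 = 16/11 m/s.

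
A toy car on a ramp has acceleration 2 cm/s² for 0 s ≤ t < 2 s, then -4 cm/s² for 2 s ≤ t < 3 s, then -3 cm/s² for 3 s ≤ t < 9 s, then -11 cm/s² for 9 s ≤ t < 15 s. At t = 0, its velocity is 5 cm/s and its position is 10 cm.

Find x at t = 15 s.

On each constant-a segment, Δv = aΔt and Δx = v₀Δt + ½aΔt²; chain segment to segment.
0–2 s: v starts 5 cm/s; Δx = 5·2 + ½·2·2² = 14 cm; v ends 9 cm/s.
2–3 s: v starts 9 cm/s; Δx = 9·1 + ½·-4·1² = 7 cm; v ends 5 cm/s.
3–9 s: v starts 5 cm/s; Δx = 5·6 + ½·-3·6² = -24 cm; v ends -13 cm/s.
9–15 s: v starts -13 cm/s; Δx = -13·6 + ½·-11·6² = -276 cm; v ends -79 cm/s.
x(15) = 10 + Σ Δx = -269 cm.

-269 cm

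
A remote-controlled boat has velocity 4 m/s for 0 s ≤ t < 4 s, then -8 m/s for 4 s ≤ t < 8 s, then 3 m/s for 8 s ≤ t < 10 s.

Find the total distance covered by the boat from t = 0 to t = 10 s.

Total distance travelled is ∫|v| dt — sum the magnitudes of each area piece.
0–4 s: |4| × 4 = 16 m
4–8 s: |-8| × 4 = 32 m
8–10 s: |3| × 2 = 6 m
Total distance = 54 m

54 m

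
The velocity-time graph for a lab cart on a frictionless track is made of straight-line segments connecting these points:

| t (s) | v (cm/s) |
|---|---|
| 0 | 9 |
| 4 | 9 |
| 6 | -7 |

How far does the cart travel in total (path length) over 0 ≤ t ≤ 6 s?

Total distance travelled is ∫|v| dt — sum the magnitudes of each area piece.
0–4 s: |9| × 4 = 36 cm
4–6 s: v = 0 at t = 5.125 s; triangle areas 5.0625 + 3.0625 = 8.125 cm
Total distance = 44.125 cm

44.125 cm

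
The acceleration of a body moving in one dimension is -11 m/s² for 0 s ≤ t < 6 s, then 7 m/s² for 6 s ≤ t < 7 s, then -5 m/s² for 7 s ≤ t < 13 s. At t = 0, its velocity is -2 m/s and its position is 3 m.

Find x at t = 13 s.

On each constant-a segment, Δv = aΔt and Δx = v₀Δt + ½aΔt²; chain segment to segment.
0–6 s: v starts -2 m/s; Δx = -2·6 + ½·-11·6² = -210 m; v ends -68 m/s.
6–7 s: v starts -68 m/s; Δx = -68·1 + ½·7·1² = -64.5 m; v ends -61 m/s.
7–13 s: v starts -61 m/s; Δx = -61·6 + ½·-5·6² = -456 m; v ends -91 m/s.
x(13) = 3 + Σ Δx = -727.5 m.

-727.5 m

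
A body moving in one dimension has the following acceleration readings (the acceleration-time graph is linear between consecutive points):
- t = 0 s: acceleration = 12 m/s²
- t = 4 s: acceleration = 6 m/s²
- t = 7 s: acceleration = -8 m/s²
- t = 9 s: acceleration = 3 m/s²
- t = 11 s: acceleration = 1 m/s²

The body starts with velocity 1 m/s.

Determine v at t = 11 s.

33 m/s

Δv equals the area under the a-t graph; then v = v₀ + Δv.
0–4 s: ½(12 + 6)(4) = 36 m/s
4–7 s: ½(6 + -8)(3) = -3 m/s
7–9 s: ½(-8 + 3)(2) = -5 m/s
9–11 s: ½(3 + 1)(2) = 4 m/s
Δv = 32 m/s, so v(11) = 1 + (32) = 33 m/s.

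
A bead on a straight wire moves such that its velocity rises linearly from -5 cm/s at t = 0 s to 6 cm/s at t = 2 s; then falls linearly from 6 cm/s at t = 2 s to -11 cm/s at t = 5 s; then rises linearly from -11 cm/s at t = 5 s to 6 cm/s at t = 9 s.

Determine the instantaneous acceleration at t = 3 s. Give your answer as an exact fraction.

-17/3 cm/s²

Acceleration is the slope of the v-t graph on 2–5 s: (-11 − 6)/(5 − 2) = -17/3 cm/s².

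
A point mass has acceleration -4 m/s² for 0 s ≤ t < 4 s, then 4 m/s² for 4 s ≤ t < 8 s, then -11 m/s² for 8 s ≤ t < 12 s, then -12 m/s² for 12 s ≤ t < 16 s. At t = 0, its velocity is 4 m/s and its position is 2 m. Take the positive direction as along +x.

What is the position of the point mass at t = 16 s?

On each constant-a segment, Δv = aΔt and Δx = v₀Δt + ½aΔt²; chain segment to segment.
0–4 s: v starts 4 m/s; Δx = 4·4 + ½·-4·4² = -16 m; v ends -12 m/s.
4–8 s: v starts -12 m/s; Δx = -12·4 + ½·4·4² = -16 m; v ends 4 m/s.
8–12 s: v starts 4 m/s; Δx = 4·4 + ½·-11·4² = -72 m; v ends -40 m/s.
12–16 s: v starts -40 m/s; Δx = -40·4 + ½·-12·4² = -256 m; v ends -88 m/s.
x(16) = 2 + Σ Δx = -358 m.

-358 m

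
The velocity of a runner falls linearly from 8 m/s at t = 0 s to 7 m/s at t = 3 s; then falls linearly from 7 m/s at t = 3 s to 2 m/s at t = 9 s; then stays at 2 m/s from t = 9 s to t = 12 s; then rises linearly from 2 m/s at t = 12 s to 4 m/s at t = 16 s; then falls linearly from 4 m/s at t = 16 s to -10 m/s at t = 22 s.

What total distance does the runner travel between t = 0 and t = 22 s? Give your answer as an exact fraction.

1293/14 m

Distance (not displacement) is the total path length: add the absolute areas under v-t.
0–3 s: |½(8 + 7)(3)| = 22.5 m
3–9 s: |½(7 + 2)(6)| = 27 m
9–12 s: |2| × 3 = 6 m
12–16 s: |½(2 + 4)(4)| = 12 m
16–22 s: v = 0 at t = 124/7 s; triangle areas 24/7 + 150/7 = 174/7 m
Total distance = 1293/14 m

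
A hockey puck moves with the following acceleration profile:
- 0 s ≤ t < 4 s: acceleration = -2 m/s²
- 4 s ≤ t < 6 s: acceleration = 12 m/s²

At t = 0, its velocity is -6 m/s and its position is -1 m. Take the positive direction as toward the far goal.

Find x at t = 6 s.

On each constant-a segment, Δv = aΔt and Δx = v₀Δt + ½aΔt²; chain segment to segment.
0–4 s: v starts -6 m/s; Δx = -6·4 + ½·-2·4² = -40 m; v ends -14 m/s.
4–6 s: v starts -14 m/s; Δx = -14·2 + ½·12·2² = -4 m; v ends 10 m/s.
x(6) = -1 + Σ Δx = -45 m.

-45 m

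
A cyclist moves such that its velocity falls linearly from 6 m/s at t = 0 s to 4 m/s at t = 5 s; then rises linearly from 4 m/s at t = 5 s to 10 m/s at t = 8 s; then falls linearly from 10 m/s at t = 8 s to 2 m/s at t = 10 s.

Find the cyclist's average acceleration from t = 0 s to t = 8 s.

Average acceleration = Δv/Δt = (10 − 6)/(8 − 0) = 0.5 m/s².

0.5 m/s²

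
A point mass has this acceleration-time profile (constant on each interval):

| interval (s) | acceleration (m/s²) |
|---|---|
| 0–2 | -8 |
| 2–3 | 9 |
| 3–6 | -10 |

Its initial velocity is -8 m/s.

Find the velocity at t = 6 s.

Δv equals the area under the a-t graph; then v = v₀ + Δv.
0–2 s: -8 × 2 = -16 m/s
2–3 s: 9 × 1 = 9 m/s
3–6 s: -10 × 3 = -30 m/s
Δv = -37 m/s, so v(6) = -8 + (-37) = -45 m/s.

-45 m/s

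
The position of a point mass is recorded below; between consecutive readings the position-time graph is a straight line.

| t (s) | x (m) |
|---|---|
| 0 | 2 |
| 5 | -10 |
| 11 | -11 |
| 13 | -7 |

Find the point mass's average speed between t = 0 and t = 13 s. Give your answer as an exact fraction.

17/13 m/s

Average speed = (total path length)/(elapsed time); on a piecewise-linear x-t graph the path length is Σ|Δx|.
0–5 s: |Δx| = |-10 − 2| = 12 m
5–11 s: |Δx| = |-11 − -10| = 1 m
11–13 s: |Δx| = |-7 − -11| = 4 m
Total path = 17 m; average speed = 17/13 = 17/13 m/s.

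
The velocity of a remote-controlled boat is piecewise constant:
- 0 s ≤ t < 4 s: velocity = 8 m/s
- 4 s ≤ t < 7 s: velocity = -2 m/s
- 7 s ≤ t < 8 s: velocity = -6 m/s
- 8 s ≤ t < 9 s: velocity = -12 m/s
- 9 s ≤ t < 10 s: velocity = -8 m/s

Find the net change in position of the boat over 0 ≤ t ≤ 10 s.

Net displacement equals the area under the velocity-time graph (areas below the axis count negative).
0–4 s: 8 × 4 = 32 m
4–7 s: -2 × 3 = -6 m
7–8 s: -6 × 1 = -6 m
8–9 s: -12 × 1 = -12 m
9–10 s: -8 × 1 = -8 m
Net displacement = 0 m

0 m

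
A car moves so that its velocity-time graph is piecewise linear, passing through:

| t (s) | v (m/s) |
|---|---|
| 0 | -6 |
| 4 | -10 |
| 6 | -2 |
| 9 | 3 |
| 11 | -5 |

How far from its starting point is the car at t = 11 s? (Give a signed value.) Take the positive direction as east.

Net displacement equals the area under the velocity-time graph (areas below the axis count negative).
0–4 s: ½(-6 + -10)(4) = -32 m
4–6 s: ½(-10 + -2)(2) = -12 m
6–9 s: ½(-2 + 3)(3) = 1.5 m
9–11 s: ½(3 + -5)(2) = -2 m
Net displacement = -44.5 m

-44.5 m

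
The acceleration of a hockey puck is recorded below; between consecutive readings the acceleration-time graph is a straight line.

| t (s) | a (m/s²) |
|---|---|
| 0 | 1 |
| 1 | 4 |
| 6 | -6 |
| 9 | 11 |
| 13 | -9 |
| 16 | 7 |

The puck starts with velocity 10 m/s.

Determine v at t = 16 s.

16 m/s

Δv equals the area under the a-t graph; then v = v₀ + Δv.
0–1 s: ½(1 + 4)(1) = 2.5 m/s
1–6 s: ½(4 + -6)(5) = -5 m/s
6–9 s: ½(-6 + 11)(3) = 7.5 m/s
9–13 s: ½(11 + -9)(4) = 4 m/s
13–16 s: ½(-9 + 7)(3) = -3 m/s
Δv = 6 m/s, so v(16) = 10 + (6) = 16 m/s.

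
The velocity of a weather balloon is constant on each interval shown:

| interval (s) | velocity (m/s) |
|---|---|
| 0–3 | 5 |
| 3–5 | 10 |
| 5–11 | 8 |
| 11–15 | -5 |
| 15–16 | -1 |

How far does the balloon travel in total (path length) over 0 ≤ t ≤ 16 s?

Total distance travelled is ∫|v| dt — sum the magnitudes of each area piece.
0–3 s: |5| × 3 = 15 m
3–5 s: |10| × 2 = 20 m
5–11 s: |8| × 6 = 48 m
11–15 s: |-5| × 4 = 20 m
15–16 s: |-1| × 1 = 1 m
Total distance = 104 m

104 m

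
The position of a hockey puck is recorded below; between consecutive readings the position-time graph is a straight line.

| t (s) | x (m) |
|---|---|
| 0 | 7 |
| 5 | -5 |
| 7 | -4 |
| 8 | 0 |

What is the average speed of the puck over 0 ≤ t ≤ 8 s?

2.125 m/s

Average speed = (total path length)/(elapsed time); on a piecewise-linear x-t graph the path length is Σ|Δx|.
0–5 s: |Δx| = |-5 − 7| = 12 m
5–7 s: |Δx| = |-4 − -5| = 1 m
7–8 s: |Δx| = |0 − -4| = 4 m
Total path = 17 m; average speed = 17/8 = 2.125 m/s.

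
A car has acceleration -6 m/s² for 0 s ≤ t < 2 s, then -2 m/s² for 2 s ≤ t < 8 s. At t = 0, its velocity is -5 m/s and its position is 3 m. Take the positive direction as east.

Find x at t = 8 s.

-157 m

On each constant-a segment, Δv = aΔt and Δx = v₀Δt + ½aΔt²; chain segment to segment.
0–2 s: v starts -5 m/s; Δx = -5·2 + ½·-6·2² = -22 m; v ends -17 m/s.
2–8 s: v starts -17 m/s; Δx = -17·6 + ½·-2·6² = -138 m; v ends -29 m/s.
x(8) = 3 + Σ Δx = -157 m.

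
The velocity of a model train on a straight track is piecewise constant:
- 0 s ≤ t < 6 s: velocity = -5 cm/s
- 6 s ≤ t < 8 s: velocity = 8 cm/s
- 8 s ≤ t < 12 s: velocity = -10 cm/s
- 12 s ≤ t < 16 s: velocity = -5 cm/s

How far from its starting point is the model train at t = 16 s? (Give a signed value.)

Net displacement equals the area under the velocity-time graph (areas below the axis count negative).
0–6 s: -5 × 6 = -30 cm
6–8 s: 8 × 2 = 16 cm
8–12 s: -10 × 4 = -40 cm
12–16 s: -5 × 4 = -20 cm
Net displacement = -74 cm

-74 cm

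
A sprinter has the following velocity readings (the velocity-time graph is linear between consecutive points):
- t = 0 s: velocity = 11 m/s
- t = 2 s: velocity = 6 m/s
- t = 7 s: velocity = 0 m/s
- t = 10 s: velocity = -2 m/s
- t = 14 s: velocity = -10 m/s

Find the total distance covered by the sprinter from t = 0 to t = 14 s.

Distance (not displacement) is the total path length: add the absolute areas under v-t.
0–2 s: |½(11 + 6)(2)| = 17 m
2–7 s: |½(6 + 0)(5)| = 15 m
7–10 s: |½(0 + -2)(3)| = 3 m
10–14 s: |½(-2 + -10)(4)| = 24 m
Total distance = 59 m

59 m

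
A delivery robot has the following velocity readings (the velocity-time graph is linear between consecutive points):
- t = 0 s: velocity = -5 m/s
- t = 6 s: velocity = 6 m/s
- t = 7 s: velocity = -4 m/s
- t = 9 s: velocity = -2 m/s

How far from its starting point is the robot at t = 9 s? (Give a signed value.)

-2 m

Displacement is the signed area under the v-t curve.
0–6 s: ½(-5 + 6)(6) = 3 m
6–7 s: ½(6 + -4)(1) = 1 m
7–9 s: ½(-4 + -2)(2) = -6 m
Net displacement = -2 m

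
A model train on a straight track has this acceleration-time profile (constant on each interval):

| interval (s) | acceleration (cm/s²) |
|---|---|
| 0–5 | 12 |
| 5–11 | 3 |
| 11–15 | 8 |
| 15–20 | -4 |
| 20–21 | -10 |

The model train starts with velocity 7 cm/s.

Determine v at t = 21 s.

Δv equals the area under the a-t graph; then v = v₀ + Δv.
0–5 s: 12 × 5 = 60 cm/s
5–11 s: 3 × 6 = 18 cm/s
11–15 s: 8 × 4 = 32 cm/s
15–20 s: -4 × 5 = -20 cm/s
20–21 s: -10 × 1 = -10 cm/s
Δv = 80 cm/s, so v(21) = 7 + (80) = 87 cm/s.

87 cm/s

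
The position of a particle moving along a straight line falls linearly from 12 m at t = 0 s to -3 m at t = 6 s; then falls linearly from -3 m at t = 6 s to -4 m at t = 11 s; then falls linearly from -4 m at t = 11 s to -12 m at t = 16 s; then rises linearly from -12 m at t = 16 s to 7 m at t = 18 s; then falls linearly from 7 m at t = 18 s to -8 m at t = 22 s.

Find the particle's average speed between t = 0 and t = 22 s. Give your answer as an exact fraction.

29/11 m/s

Average speed = (total path length)/(elapsed time); on a piecewise-linear x-t graph the path length is Σ|Δx|.
0–6 s: |Δx| = |-3 − 12| = 15 m
6–11 s: |Δx| = |-4 − -3| = 1 m
11–16 s: |Δx| = |-12 − -4| = 8 m
16–18 s: |Δx| = |7 − -12| = 19 m
18–22 s: |Δx| = |-8 − 7| = 15 m
Total path = 58 m; average speed = 58/22 = 29/11 m/s.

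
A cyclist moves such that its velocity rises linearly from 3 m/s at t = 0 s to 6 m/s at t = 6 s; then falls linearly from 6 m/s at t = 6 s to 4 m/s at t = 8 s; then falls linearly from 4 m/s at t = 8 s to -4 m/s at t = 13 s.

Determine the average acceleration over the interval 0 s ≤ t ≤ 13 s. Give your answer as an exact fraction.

-7/13 m/s²

Average acceleration = Δv/Δt = (-4 − 3)/(13 − 0) = -7/13 m/s².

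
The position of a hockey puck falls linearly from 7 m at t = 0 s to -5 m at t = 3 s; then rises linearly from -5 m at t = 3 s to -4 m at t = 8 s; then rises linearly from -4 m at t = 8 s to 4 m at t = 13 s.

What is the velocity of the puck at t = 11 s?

1.6 m/s

Velocity is the slope of the x-t graph on 8–13 s: (4 − -4)/(13 − 8) = 1.6 m/s.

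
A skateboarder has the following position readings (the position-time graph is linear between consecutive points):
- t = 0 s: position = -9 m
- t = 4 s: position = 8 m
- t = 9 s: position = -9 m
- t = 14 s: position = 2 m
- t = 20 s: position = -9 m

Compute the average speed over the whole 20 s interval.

2.8 m/s

Average speed = (total path length)/(elapsed time); on a piecewise-linear x-t graph the path length is Σ|Δx|.
0–4 s: |Δx| = |8 − -9| = 17 m
4–9 s: |Δx| = |-9 − 8| = 17 m
9–14 s: |Δx| = |2 − -9| = 11 m
14–20 s: |Δx| = |-9 − 2| = 11 m
Total path = 56 m; average speed = 56/20 = 2.8 m/s.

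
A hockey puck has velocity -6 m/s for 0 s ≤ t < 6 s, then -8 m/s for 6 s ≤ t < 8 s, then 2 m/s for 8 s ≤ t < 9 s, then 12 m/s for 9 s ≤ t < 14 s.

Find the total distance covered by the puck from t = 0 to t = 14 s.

Total distance travelled is ∫|v| dt — sum the magnitudes of each area piece.
0–6 s: |-6| × 6 = 36 m
6–8 s: |-8| × 2 = 16 m
8–9 s: |2| × 1 = 2 m
9–14 s: |12| × 5 = 60 m
Total distance = 114 m

114 m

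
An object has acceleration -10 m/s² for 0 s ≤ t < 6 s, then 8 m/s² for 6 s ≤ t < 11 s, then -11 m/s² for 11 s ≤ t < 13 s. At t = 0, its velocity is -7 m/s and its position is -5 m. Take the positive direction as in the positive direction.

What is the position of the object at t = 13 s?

On each constant-a segment, Δv = aΔt and Δx = v₀Δt + ½aΔt²; chain segment to segment.
0–6 s: v starts -7 m/s; Δx = -7·6 + ½·-10·6² = -222 m; v ends -67 m/s.
6–11 s: v starts -67 m/s; Δx = -67·5 + ½·8·5² = -235 m; v ends -27 m/s.
11–13 s: v starts -27 m/s; Δx = -27·2 + ½·-11·2² = -76 m; v ends -49 m/s.
x(13) = -5 + Σ Δx = -538 m.

-538 m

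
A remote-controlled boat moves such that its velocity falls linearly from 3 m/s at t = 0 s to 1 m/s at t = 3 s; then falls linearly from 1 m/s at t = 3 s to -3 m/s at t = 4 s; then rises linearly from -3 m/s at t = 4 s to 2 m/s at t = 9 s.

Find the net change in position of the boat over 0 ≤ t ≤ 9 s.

2.5 m

Net displacement equals the area under the velocity-time graph (areas below the axis count negative).
0–3 s: ½(3 + 1)(3) = 6 m
3–4 s: ½(1 + -3)(1) = -1 m
4–9 s: ½(-3 + 2)(5) = -2.5 m
Net displacement = 2.5 m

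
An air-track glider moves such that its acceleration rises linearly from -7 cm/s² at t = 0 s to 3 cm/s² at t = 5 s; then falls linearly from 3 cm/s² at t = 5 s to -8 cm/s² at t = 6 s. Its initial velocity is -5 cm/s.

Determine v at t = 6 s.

-17.5 cm/s

Δv equals the area under the a-t graph; then v = v₀ + Δv.
0–5 s: ½(-7 + 3)(5) = -10 cm/s
5–6 s: ½(3 + -8)(1) = -2.5 cm/s
Δv = -12.5 cm/s, so v(6) = -5 + (-12.5) = -17.5 cm/s.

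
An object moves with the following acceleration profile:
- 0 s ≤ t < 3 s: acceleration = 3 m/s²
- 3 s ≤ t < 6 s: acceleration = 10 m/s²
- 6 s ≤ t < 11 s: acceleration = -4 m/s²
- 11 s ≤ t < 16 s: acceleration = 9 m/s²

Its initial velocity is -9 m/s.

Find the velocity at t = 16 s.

55 m/s

Δv equals the area under the a-t graph; then v = v₀ + Δv.
0–3 s: 3 × 3 = 9 m/s
3–6 s: 10 × 3 = 30 m/s
6–11 s: -4 × 5 = -20 m/s
11–16 s: 9 × 5 = 45 m/s
Δv = 64 m/s, so v(16) = -9 + (64) = 55 m/s.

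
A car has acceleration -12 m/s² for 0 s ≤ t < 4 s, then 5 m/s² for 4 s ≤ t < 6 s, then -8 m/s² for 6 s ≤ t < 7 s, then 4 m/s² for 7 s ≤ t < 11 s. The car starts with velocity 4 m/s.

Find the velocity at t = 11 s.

Δv equals the area under the a-t graph; then v = v₀ + Δv.
0–4 s: -12 × 4 = -48 m/s
4–6 s: 5 × 2 = 10 m/s
6–7 s: -8 × 1 = -8 m/s
7–11 s: 4 × 4 = 16 m/s
Δv = -30 m/s, so v(11) = 4 + (-30) = -26 m/s.

-26 m/s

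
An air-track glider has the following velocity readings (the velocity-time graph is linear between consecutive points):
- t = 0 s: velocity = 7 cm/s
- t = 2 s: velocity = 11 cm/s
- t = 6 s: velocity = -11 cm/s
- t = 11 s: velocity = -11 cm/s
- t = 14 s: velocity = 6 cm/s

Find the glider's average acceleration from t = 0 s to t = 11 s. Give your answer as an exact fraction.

-18/11 cm/s²

Average acceleration = Δv/Δt = (-11 − 7)/(11 − 0) = -18/11 cm/s².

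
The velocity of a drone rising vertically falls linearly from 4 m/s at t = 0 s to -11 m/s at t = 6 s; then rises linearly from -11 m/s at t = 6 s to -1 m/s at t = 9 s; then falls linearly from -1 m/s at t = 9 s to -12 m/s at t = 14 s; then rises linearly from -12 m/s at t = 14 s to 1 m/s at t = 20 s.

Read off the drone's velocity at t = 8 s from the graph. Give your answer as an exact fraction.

-13/3 m/s

On 6–9 s the graph is linear from -11 to -1 m/s: v(8) = -11 + (-1 − -11)·(8 − 6)/(9 − 6) = -13/3 m/s.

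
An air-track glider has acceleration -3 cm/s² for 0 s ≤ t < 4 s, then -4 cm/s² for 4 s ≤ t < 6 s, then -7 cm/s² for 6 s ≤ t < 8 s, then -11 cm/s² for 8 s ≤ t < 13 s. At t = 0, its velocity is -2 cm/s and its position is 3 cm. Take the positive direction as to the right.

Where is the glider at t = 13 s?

-440.5 cm

On each constant-a segment, Δv = aΔt and Δx = v₀Δt + ½aΔt²; chain segment to segment.
0–4 s: v starts -2 cm/s; Δx = -2·4 + ½·-3·4² = -32 cm; v ends -14 cm/s.
4–6 s: v starts -14 cm/s; Δx = -14·2 + ½·-4·2² = -36 cm; v ends -22 cm/s.
6–8 s: v starts -22 cm/s; Δx = -22·2 + ½·-7·2² = -58 cm; v ends -36 cm/s.
8–13 s: v starts -36 cm/s; Δx = -36·5 + ½·-11·5² = -317.5 cm; v ends -91 cm/s.
x(13) = 3 + Σ Δx = -440.5 cm.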